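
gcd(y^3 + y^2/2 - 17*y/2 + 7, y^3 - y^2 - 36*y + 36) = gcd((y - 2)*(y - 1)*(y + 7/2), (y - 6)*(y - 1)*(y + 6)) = y - 1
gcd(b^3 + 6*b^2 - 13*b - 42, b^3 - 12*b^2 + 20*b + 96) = b + 2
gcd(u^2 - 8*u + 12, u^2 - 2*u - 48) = 1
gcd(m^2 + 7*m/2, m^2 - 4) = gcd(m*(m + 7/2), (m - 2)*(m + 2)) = 1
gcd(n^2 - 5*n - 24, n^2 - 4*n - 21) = n + 3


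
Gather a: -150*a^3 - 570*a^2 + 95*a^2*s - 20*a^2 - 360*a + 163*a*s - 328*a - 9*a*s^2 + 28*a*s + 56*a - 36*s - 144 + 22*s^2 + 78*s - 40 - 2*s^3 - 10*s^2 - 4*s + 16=-150*a^3 + a^2*(95*s - 590) + a*(-9*s^2 + 191*s - 632) - 2*s^3 + 12*s^2 + 38*s - 168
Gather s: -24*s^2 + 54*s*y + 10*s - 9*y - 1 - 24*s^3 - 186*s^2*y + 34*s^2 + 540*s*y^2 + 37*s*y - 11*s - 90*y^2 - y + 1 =-24*s^3 + s^2*(10 - 186*y) + s*(540*y^2 + 91*y - 1) - 90*y^2 - 10*y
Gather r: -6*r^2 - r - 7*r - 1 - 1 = -6*r^2 - 8*r - 2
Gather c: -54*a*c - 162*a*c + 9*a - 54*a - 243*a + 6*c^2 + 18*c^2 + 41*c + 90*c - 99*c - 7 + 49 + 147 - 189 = -288*a + 24*c^2 + c*(32 - 216*a)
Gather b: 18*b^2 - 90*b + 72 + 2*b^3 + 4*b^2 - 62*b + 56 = 2*b^3 + 22*b^2 - 152*b + 128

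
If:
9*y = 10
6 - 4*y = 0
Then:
No Solution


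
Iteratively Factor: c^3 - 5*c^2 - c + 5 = (c + 1)*(c^2 - 6*c + 5) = (c - 5)*(c + 1)*(c - 1)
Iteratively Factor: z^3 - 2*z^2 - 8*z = (z)*(z^2 - 2*z - 8) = z*(z + 2)*(z - 4)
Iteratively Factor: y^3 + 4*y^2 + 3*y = (y)*(y^2 + 4*y + 3) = y*(y + 1)*(y + 3)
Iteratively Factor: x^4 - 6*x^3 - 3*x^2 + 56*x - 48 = (x - 1)*(x^3 - 5*x^2 - 8*x + 48) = (x - 1)*(x + 3)*(x^2 - 8*x + 16) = (x - 4)*(x - 1)*(x + 3)*(x - 4)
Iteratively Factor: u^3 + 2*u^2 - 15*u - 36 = (u + 3)*(u^2 - u - 12) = (u + 3)^2*(u - 4)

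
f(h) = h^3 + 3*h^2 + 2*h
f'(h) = 3*h^2 + 6*h + 2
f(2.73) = 48.17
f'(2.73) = 40.74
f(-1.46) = 0.36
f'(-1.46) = -0.37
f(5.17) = 228.72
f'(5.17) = 113.21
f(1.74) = 17.83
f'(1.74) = 21.52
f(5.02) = 212.15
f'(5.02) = 107.72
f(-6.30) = -143.58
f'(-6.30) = 83.27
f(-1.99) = 0.02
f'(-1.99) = 1.94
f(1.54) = 13.85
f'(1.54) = 18.35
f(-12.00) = -1320.00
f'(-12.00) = 362.00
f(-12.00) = -1320.00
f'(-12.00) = 362.00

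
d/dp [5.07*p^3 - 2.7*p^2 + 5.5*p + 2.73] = 15.21*p^2 - 5.4*p + 5.5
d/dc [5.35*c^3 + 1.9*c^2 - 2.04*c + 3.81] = 16.05*c^2 + 3.8*c - 2.04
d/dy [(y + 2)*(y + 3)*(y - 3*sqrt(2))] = 3*y^2 - 6*sqrt(2)*y + 10*y - 15*sqrt(2) + 6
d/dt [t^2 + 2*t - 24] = 2*t + 2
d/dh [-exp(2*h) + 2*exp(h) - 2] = 2*(1 - exp(h))*exp(h)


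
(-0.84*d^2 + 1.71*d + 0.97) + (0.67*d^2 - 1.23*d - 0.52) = -0.17*d^2 + 0.48*d + 0.45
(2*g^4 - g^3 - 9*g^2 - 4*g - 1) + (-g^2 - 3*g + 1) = 2*g^4 - g^3 - 10*g^2 - 7*g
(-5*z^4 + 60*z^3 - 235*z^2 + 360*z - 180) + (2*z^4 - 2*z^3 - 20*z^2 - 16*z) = -3*z^4 + 58*z^3 - 255*z^2 + 344*z - 180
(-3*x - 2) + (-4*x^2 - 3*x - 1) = -4*x^2 - 6*x - 3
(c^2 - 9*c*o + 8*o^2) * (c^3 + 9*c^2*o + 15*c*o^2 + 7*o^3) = c^5 - 58*c^3*o^2 - 56*c^2*o^3 + 57*c*o^4 + 56*o^5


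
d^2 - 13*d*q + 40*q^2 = (d - 8*q)*(d - 5*q)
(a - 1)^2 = a^2 - 2*a + 1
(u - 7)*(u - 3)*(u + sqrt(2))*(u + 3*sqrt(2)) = u^4 - 10*u^3 + 4*sqrt(2)*u^3 - 40*sqrt(2)*u^2 + 27*u^2 - 60*u + 84*sqrt(2)*u + 126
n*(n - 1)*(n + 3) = n^3 + 2*n^2 - 3*n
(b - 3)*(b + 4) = b^2 + b - 12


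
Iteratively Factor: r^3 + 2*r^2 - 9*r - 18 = (r + 3)*(r^2 - r - 6) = (r - 3)*(r + 3)*(r + 2)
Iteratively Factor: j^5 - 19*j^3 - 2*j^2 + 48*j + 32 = (j - 2)*(j^4 + 2*j^3 - 15*j^2 - 32*j - 16) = (j - 2)*(j + 1)*(j^3 + j^2 - 16*j - 16) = (j - 2)*(j + 1)*(j + 4)*(j^2 - 3*j - 4) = (j - 4)*(j - 2)*(j + 1)*(j + 4)*(j + 1)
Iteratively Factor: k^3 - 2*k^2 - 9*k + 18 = (k - 3)*(k^2 + k - 6) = (k - 3)*(k - 2)*(k + 3)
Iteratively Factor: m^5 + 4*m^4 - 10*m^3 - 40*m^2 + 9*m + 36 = (m + 4)*(m^4 - 10*m^2 + 9) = (m - 3)*(m + 4)*(m^3 + 3*m^2 - m - 3) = (m - 3)*(m - 1)*(m + 4)*(m^2 + 4*m + 3) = (m - 3)*(m - 1)*(m + 1)*(m + 4)*(m + 3)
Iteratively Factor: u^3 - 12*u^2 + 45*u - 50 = (u - 5)*(u^2 - 7*u + 10) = (u - 5)^2*(u - 2)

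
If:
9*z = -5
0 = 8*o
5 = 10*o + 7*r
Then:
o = 0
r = 5/7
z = -5/9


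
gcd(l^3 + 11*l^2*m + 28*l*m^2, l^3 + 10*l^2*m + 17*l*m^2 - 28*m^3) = l^2 + 11*l*m + 28*m^2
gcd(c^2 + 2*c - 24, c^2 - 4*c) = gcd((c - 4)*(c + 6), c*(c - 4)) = c - 4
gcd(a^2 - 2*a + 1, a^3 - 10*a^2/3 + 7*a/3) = a - 1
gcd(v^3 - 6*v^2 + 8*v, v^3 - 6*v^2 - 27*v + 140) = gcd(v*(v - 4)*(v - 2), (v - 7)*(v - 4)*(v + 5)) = v - 4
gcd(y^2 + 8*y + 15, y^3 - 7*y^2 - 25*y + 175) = y + 5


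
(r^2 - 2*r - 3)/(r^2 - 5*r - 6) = (r - 3)/(r - 6)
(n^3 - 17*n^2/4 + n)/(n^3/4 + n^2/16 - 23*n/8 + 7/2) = 4*n*(4*n^2 - 17*n + 4)/(4*n^3 + n^2 - 46*n + 56)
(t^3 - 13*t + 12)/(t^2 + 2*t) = (t^3 - 13*t + 12)/(t*(t + 2))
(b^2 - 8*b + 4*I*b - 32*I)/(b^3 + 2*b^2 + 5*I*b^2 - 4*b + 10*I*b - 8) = (b - 8)/(b^2 + b*(2 + I) + 2*I)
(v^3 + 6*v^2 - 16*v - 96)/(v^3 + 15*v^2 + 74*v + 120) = (v - 4)/(v + 5)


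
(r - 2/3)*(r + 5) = r^2 + 13*r/3 - 10/3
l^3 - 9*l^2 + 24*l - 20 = (l - 5)*(l - 2)^2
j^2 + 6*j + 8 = (j + 2)*(j + 4)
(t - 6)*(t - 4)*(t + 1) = t^3 - 9*t^2 + 14*t + 24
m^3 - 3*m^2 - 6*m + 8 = (m - 4)*(m - 1)*(m + 2)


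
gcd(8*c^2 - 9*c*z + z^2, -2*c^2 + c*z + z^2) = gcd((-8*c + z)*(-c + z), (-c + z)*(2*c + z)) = -c + z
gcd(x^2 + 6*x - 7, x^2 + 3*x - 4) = x - 1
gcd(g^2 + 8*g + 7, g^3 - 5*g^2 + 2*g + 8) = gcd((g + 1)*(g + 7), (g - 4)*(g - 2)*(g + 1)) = g + 1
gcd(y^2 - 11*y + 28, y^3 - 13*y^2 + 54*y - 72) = y - 4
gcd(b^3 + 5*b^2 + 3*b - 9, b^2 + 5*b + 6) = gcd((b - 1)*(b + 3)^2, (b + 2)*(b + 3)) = b + 3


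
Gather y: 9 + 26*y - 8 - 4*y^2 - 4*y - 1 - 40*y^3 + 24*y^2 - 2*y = -40*y^3 + 20*y^2 + 20*y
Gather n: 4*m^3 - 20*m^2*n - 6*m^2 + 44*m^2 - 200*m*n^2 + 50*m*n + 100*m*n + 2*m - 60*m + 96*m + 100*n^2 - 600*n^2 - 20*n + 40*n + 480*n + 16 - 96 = 4*m^3 + 38*m^2 + 38*m + n^2*(-200*m - 500) + n*(-20*m^2 + 150*m + 500) - 80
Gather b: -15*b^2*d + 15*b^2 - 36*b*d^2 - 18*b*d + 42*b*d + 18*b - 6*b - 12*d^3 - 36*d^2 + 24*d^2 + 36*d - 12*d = b^2*(15 - 15*d) + b*(-36*d^2 + 24*d + 12) - 12*d^3 - 12*d^2 + 24*d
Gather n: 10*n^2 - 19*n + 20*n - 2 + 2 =10*n^2 + n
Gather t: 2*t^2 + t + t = 2*t^2 + 2*t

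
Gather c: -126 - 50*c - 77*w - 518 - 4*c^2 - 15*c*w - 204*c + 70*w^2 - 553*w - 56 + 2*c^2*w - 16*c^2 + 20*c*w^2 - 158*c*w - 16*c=c^2*(2*w - 20) + c*(20*w^2 - 173*w - 270) + 70*w^2 - 630*w - 700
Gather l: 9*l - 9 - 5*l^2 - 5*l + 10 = -5*l^2 + 4*l + 1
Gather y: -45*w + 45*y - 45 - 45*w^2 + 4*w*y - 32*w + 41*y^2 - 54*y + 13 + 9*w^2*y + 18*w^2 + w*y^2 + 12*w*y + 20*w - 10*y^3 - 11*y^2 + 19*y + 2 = -27*w^2 - 57*w - 10*y^3 + y^2*(w + 30) + y*(9*w^2 + 16*w + 10) - 30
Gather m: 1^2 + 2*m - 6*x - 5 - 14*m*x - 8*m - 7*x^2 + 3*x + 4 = m*(-14*x - 6) - 7*x^2 - 3*x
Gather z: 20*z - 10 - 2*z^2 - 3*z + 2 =-2*z^2 + 17*z - 8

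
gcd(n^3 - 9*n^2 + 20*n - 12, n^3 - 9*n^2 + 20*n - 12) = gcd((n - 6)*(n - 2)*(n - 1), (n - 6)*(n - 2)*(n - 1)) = n^3 - 9*n^2 + 20*n - 12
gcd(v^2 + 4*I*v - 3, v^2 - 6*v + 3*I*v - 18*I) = v + 3*I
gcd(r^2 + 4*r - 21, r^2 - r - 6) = r - 3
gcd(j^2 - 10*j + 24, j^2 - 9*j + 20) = j - 4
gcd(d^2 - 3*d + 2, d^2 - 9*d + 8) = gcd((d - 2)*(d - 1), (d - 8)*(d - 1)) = d - 1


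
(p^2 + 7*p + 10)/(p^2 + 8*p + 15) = (p + 2)/(p + 3)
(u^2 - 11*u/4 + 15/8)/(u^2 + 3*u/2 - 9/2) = (u - 5/4)/(u + 3)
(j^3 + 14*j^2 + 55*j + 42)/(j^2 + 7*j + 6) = j + 7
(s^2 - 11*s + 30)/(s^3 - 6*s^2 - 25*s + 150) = 1/(s + 5)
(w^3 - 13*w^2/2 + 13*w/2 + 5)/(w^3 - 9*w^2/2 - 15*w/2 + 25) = (2*w + 1)/(2*w + 5)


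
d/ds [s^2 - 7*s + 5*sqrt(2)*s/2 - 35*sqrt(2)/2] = 2*s - 7 + 5*sqrt(2)/2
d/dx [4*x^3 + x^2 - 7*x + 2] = 12*x^2 + 2*x - 7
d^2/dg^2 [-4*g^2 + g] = -8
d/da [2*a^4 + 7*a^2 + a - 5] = 8*a^3 + 14*a + 1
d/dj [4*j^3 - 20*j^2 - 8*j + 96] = 12*j^2 - 40*j - 8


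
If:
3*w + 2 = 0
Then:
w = -2/3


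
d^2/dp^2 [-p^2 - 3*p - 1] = -2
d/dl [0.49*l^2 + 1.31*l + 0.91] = 0.98*l + 1.31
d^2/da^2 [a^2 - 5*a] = 2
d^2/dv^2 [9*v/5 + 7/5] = 0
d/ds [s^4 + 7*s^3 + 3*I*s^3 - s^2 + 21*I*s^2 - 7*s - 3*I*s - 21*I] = 4*s^3 + s^2*(21 + 9*I) + s*(-2 + 42*I) - 7 - 3*I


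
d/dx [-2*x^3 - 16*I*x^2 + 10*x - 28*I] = -6*x^2 - 32*I*x + 10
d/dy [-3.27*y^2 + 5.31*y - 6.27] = 5.31 - 6.54*y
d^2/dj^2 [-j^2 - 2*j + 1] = -2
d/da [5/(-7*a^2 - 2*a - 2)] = 10*(7*a + 1)/(7*a^2 + 2*a + 2)^2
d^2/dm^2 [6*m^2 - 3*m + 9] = 12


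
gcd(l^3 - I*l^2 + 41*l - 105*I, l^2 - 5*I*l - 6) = l - 3*I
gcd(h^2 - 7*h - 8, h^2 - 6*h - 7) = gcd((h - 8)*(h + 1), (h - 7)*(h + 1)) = h + 1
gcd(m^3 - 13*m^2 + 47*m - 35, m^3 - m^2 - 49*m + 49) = m^2 - 8*m + 7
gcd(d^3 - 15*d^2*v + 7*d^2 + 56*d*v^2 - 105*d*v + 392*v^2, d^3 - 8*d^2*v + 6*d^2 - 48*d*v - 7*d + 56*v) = -d^2 + 8*d*v - 7*d + 56*v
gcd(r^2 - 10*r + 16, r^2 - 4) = r - 2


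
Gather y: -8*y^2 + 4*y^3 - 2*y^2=4*y^3 - 10*y^2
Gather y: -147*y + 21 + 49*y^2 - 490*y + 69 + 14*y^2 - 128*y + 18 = 63*y^2 - 765*y + 108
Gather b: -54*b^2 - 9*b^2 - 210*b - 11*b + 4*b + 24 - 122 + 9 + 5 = -63*b^2 - 217*b - 84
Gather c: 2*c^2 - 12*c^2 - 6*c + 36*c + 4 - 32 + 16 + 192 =-10*c^2 + 30*c + 180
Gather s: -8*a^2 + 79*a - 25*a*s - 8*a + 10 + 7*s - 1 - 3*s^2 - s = -8*a^2 + 71*a - 3*s^2 + s*(6 - 25*a) + 9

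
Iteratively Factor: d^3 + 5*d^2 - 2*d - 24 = (d + 3)*(d^2 + 2*d - 8) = (d - 2)*(d + 3)*(d + 4)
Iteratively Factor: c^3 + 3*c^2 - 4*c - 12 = (c - 2)*(c^2 + 5*c + 6) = (c - 2)*(c + 3)*(c + 2)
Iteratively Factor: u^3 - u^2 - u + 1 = (u + 1)*(u^2 - 2*u + 1) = (u - 1)*(u + 1)*(u - 1)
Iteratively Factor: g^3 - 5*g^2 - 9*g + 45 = (g + 3)*(g^2 - 8*g + 15) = (g - 5)*(g + 3)*(g - 3)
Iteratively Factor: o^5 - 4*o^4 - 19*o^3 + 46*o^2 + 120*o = (o)*(o^4 - 4*o^3 - 19*o^2 + 46*o + 120) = o*(o - 5)*(o^3 + o^2 - 14*o - 24) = o*(o - 5)*(o - 4)*(o^2 + 5*o + 6) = o*(o - 5)*(o - 4)*(o + 3)*(o + 2)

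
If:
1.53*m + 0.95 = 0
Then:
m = -0.62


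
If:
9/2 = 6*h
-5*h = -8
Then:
No Solution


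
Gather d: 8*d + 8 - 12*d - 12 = -4*d - 4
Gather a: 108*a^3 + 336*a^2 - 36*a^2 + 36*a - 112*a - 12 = 108*a^3 + 300*a^2 - 76*a - 12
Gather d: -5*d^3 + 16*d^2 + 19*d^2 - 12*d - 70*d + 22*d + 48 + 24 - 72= -5*d^3 + 35*d^2 - 60*d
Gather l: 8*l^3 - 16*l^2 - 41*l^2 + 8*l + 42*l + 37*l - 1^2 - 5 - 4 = 8*l^3 - 57*l^2 + 87*l - 10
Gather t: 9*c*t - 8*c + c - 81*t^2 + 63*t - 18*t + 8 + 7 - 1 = -7*c - 81*t^2 + t*(9*c + 45) + 14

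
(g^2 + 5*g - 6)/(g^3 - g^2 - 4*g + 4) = (g + 6)/(g^2 - 4)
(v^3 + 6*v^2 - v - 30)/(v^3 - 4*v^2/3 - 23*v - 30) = 3*(v^2 + 3*v - 10)/(3*v^2 - 13*v - 30)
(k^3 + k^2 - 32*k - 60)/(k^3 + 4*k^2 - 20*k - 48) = (k^2 - k - 30)/(k^2 + 2*k - 24)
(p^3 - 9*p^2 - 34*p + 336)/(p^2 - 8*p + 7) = (p^2 - 2*p - 48)/(p - 1)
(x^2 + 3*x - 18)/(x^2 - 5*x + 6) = (x + 6)/(x - 2)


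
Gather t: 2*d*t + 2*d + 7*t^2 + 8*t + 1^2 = 2*d + 7*t^2 + t*(2*d + 8) + 1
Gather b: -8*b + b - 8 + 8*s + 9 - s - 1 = -7*b + 7*s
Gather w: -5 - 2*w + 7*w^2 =7*w^2 - 2*w - 5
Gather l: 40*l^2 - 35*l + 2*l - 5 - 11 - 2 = 40*l^2 - 33*l - 18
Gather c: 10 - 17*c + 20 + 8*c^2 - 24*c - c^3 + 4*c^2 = -c^3 + 12*c^2 - 41*c + 30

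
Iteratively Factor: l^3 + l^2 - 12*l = (l + 4)*(l^2 - 3*l) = l*(l + 4)*(l - 3)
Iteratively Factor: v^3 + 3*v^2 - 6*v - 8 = (v + 4)*(v^2 - v - 2) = (v + 1)*(v + 4)*(v - 2)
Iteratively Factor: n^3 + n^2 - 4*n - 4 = (n - 2)*(n^2 + 3*n + 2) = (n - 2)*(n + 2)*(n + 1)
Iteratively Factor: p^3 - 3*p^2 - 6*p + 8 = (p + 2)*(p^2 - 5*p + 4) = (p - 4)*(p + 2)*(p - 1)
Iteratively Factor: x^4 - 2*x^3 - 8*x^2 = (x)*(x^3 - 2*x^2 - 8*x) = x*(x - 4)*(x^2 + 2*x) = x^2*(x - 4)*(x + 2)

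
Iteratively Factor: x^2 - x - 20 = (x - 5)*(x + 4)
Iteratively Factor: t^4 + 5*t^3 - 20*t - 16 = (t + 4)*(t^3 + t^2 - 4*t - 4) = (t - 2)*(t + 4)*(t^2 + 3*t + 2) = (t - 2)*(t + 1)*(t + 4)*(t + 2)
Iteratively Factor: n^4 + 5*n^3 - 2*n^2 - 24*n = (n)*(n^3 + 5*n^2 - 2*n - 24) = n*(n + 3)*(n^2 + 2*n - 8) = n*(n - 2)*(n + 3)*(n + 4)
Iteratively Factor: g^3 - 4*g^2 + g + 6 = (g - 3)*(g^2 - g - 2) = (g - 3)*(g + 1)*(g - 2)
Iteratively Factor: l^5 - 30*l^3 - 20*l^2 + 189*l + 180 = (l + 1)*(l^4 - l^3 - 29*l^2 + 9*l + 180) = (l + 1)*(l + 3)*(l^3 - 4*l^2 - 17*l + 60) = (l + 1)*(l + 3)*(l + 4)*(l^2 - 8*l + 15) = (l - 5)*(l + 1)*(l + 3)*(l + 4)*(l - 3)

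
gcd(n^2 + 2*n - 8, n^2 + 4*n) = n + 4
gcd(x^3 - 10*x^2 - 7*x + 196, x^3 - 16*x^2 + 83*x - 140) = x - 7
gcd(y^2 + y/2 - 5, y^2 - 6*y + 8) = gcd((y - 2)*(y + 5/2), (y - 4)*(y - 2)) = y - 2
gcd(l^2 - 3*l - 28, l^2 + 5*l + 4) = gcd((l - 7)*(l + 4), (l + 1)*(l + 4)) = l + 4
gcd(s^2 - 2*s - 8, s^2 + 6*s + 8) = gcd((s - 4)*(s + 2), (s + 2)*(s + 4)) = s + 2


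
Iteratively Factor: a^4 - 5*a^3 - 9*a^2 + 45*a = (a - 3)*(a^3 - 2*a^2 - 15*a) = (a - 5)*(a - 3)*(a^2 + 3*a) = (a - 5)*(a - 3)*(a + 3)*(a)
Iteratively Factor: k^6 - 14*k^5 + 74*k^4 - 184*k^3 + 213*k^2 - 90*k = (k - 2)*(k^5 - 12*k^4 + 50*k^3 - 84*k^2 + 45*k) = k*(k - 2)*(k^4 - 12*k^3 + 50*k^2 - 84*k + 45) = k*(k - 3)*(k - 2)*(k^3 - 9*k^2 + 23*k - 15) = k*(k - 3)*(k - 2)*(k - 1)*(k^2 - 8*k + 15) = k*(k - 3)^2*(k - 2)*(k - 1)*(k - 5)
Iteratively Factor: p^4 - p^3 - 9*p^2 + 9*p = (p)*(p^3 - p^2 - 9*p + 9) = p*(p + 3)*(p^2 - 4*p + 3) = p*(p - 1)*(p + 3)*(p - 3)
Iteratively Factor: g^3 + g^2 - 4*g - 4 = (g + 1)*(g^2 - 4) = (g - 2)*(g + 1)*(g + 2)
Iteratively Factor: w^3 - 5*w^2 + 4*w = (w - 1)*(w^2 - 4*w) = (w - 4)*(w - 1)*(w)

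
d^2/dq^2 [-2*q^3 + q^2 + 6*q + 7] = 2 - 12*q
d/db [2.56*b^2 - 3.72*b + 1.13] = 5.12*b - 3.72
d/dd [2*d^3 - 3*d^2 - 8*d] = 6*d^2 - 6*d - 8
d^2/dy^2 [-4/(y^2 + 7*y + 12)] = 8*(y^2 + 7*y - (2*y + 7)^2 + 12)/(y^2 + 7*y + 12)^3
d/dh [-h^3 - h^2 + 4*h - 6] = -3*h^2 - 2*h + 4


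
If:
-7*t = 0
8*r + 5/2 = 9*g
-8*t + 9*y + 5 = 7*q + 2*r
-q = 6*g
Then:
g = -12*y/53 - 15/106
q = 72*y/53 + 45/53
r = -27*y/106 - 25/53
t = 0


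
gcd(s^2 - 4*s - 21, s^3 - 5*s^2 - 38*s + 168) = s - 7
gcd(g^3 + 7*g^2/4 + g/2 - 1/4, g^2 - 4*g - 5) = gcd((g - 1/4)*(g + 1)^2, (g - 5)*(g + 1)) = g + 1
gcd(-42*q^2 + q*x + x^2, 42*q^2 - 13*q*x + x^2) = -6*q + x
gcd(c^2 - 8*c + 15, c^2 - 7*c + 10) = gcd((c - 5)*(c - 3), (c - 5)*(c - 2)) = c - 5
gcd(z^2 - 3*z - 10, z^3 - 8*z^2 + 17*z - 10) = z - 5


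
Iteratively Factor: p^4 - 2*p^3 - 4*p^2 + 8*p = (p - 2)*(p^3 - 4*p) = (p - 2)*(p + 2)*(p^2 - 2*p) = (p - 2)^2*(p + 2)*(p)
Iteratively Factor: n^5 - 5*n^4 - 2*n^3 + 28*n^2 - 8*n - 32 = (n + 1)*(n^4 - 6*n^3 + 4*n^2 + 24*n - 32) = (n + 1)*(n + 2)*(n^3 - 8*n^2 + 20*n - 16) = (n - 2)*(n + 1)*(n + 2)*(n^2 - 6*n + 8) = (n - 2)^2*(n + 1)*(n + 2)*(n - 4)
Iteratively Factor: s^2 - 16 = (s - 4)*(s + 4)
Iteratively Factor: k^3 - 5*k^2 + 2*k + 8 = (k - 2)*(k^2 - 3*k - 4) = (k - 2)*(k + 1)*(k - 4)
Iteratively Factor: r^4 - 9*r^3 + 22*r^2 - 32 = (r - 2)*(r^3 - 7*r^2 + 8*r + 16) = (r - 4)*(r - 2)*(r^2 - 3*r - 4) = (r - 4)^2*(r - 2)*(r + 1)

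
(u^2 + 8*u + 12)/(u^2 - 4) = (u + 6)/(u - 2)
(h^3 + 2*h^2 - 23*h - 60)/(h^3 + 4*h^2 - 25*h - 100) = (h + 3)/(h + 5)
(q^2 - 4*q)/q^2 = (q - 4)/q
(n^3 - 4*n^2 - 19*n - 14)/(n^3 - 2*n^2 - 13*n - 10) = (n - 7)/(n - 5)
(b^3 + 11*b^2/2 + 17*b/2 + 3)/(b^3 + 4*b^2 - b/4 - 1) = 2*(b^2 + 5*b + 6)/(2*b^2 + 7*b - 4)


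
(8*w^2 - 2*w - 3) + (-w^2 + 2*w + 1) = 7*w^2 - 2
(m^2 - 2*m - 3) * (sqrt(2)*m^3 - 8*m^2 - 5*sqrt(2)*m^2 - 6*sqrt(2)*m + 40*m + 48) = sqrt(2)*m^5 - 7*sqrt(2)*m^4 - 8*m^4 + sqrt(2)*m^3 + 56*m^3 - 8*m^2 + 27*sqrt(2)*m^2 - 216*m + 18*sqrt(2)*m - 144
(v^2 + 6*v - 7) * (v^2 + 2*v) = v^4 + 8*v^3 + 5*v^2 - 14*v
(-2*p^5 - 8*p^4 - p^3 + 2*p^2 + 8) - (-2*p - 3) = -2*p^5 - 8*p^4 - p^3 + 2*p^2 + 2*p + 11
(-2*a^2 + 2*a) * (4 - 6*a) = 12*a^3 - 20*a^2 + 8*a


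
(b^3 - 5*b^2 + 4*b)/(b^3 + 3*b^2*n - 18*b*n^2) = (b^2 - 5*b + 4)/(b^2 + 3*b*n - 18*n^2)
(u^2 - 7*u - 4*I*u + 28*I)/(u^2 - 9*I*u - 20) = (u - 7)/(u - 5*I)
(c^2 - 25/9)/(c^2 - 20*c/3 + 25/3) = (c + 5/3)/(c - 5)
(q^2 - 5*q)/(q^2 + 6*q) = (q - 5)/(q + 6)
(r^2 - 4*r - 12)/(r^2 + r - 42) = (r + 2)/(r + 7)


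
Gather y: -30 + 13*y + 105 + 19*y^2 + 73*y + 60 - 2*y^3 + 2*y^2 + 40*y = -2*y^3 + 21*y^2 + 126*y + 135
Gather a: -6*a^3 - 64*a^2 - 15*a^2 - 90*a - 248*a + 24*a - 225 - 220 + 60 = -6*a^3 - 79*a^2 - 314*a - 385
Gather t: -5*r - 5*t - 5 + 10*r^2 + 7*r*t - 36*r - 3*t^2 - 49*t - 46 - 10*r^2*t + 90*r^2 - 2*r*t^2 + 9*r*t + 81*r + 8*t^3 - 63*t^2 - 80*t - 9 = 100*r^2 + 40*r + 8*t^3 + t^2*(-2*r - 66) + t*(-10*r^2 + 16*r - 134) - 60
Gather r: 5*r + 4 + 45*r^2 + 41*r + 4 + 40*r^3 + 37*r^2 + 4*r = 40*r^3 + 82*r^2 + 50*r + 8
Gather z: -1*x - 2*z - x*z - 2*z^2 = -x - 2*z^2 + z*(-x - 2)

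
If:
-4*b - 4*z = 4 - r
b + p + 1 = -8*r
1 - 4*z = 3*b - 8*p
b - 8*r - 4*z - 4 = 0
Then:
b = -27/388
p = -241/388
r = -15/388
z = -1459/1552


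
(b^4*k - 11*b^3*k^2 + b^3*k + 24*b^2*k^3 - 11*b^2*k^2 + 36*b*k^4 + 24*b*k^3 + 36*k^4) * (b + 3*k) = b^5*k - 8*b^4*k^2 + b^4*k - 9*b^3*k^3 - 8*b^3*k^2 + 108*b^2*k^4 - 9*b^2*k^3 + 108*b*k^5 + 108*b*k^4 + 108*k^5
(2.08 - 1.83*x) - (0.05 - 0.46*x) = 2.03 - 1.37*x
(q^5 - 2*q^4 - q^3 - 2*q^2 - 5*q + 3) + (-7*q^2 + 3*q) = q^5 - 2*q^4 - q^3 - 9*q^2 - 2*q + 3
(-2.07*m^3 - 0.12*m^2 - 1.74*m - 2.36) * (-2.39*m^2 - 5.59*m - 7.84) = 4.9473*m^5 + 11.8581*m^4 + 21.0582*m^3 + 16.3078*m^2 + 26.834*m + 18.5024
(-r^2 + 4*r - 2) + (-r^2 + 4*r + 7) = -2*r^2 + 8*r + 5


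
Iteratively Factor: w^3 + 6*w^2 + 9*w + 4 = (w + 1)*(w^2 + 5*w + 4) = (w + 1)^2*(w + 4)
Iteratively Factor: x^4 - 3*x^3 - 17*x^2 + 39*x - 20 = (x - 5)*(x^3 + 2*x^2 - 7*x + 4) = (x - 5)*(x - 1)*(x^2 + 3*x - 4) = (x - 5)*(x - 1)*(x + 4)*(x - 1)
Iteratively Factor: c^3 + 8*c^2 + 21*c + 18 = (c + 3)*(c^2 + 5*c + 6) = (c + 2)*(c + 3)*(c + 3)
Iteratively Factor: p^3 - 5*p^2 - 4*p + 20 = (p + 2)*(p^2 - 7*p + 10) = (p - 2)*(p + 2)*(p - 5)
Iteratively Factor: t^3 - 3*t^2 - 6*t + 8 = (t + 2)*(t^2 - 5*t + 4) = (t - 1)*(t + 2)*(t - 4)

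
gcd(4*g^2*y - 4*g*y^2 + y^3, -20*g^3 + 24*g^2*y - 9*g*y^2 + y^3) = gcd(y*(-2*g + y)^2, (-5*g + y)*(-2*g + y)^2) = 4*g^2 - 4*g*y + y^2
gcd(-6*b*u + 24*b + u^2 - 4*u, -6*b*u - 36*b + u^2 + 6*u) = -6*b + u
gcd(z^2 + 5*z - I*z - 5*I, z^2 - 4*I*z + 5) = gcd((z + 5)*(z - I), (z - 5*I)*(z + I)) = 1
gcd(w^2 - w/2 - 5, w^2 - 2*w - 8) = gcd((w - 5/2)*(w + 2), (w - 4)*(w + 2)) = w + 2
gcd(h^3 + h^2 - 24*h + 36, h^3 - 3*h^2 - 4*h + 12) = h^2 - 5*h + 6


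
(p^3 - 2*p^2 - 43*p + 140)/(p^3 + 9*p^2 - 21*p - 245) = (p - 4)/(p + 7)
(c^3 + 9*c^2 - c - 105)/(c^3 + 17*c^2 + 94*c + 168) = (c^2 + 2*c - 15)/(c^2 + 10*c + 24)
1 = 1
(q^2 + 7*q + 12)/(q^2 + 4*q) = (q + 3)/q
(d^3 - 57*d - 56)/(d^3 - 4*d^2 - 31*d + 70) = (d^3 - 57*d - 56)/(d^3 - 4*d^2 - 31*d + 70)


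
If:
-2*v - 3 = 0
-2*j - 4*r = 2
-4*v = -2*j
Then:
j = -3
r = 1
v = -3/2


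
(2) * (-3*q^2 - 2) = -6*q^2 - 4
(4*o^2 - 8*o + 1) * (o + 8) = 4*o^3 + 24*o^2 - 63*o + 8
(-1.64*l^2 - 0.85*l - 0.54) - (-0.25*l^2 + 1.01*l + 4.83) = -1.39*l^2 - 1.86*l - 5.37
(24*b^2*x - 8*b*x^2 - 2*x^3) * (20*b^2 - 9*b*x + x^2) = 480*b^4*x - 376*b^3*x^2 + 56*b^2*x^3 + 10*b*x^4 - 2*x^5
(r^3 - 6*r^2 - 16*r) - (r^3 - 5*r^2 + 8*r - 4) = -r^2 - 24*r + 4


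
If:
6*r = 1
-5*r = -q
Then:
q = 5/6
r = 1/6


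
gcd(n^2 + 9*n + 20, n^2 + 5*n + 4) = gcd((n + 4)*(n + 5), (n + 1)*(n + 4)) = n + 4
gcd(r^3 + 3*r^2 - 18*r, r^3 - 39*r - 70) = 1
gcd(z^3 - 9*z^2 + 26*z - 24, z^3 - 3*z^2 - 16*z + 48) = z^2 - 7*z + 12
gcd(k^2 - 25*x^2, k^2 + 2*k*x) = 1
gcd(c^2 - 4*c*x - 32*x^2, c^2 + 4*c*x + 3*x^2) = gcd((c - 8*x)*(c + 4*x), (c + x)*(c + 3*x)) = 1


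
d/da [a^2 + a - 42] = 2*a + 1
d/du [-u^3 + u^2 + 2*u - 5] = -3*u^2 + 2*u + 2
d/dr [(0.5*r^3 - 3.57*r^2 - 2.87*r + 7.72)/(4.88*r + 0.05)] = (4.88*r^3 - 17.3466*r^2 - 0.356999999999999*r - 37.8171)/(23.8144*r^2 + 0.488*r + 0.0025)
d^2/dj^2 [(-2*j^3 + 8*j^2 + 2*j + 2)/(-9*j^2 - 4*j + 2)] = 4*(97*j^3 - 483*j^2 - 150*j - 58)/(729*j^6 + 972*j^5 - 54*j^4 - 368*j^3 + 12*j^2 + 48*j - 8)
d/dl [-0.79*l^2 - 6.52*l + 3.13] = -1.58*l - 6.52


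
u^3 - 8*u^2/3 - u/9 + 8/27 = (u - 8/3)*(u - 1/3)*(u + 1/3)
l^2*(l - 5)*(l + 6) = l^4 + l^3 - 30*l^2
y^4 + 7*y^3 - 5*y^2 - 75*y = y*(y - 3)*(y + 5)^2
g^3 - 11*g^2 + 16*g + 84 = (g - 7)*(g - 6)*(g + 2)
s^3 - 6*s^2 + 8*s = s*(s - 4)*(s - 2)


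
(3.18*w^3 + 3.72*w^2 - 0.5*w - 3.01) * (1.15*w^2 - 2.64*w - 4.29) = 3.657*w^5 - 4.1172*w^4 - 24.038*w^3 - 18.1003*w^2 + 10.0914*w + 12.9129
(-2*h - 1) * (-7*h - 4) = 14*h^2 + 15*h + 4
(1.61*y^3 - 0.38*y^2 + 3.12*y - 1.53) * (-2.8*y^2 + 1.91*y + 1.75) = -4.508*y^5 + 4.1391*y^4 - 6.6443*y^3 + 9.5782*y^2 + 2.5377*y - 2.6775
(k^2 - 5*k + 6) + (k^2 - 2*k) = 2*k^2 - 7*k + 6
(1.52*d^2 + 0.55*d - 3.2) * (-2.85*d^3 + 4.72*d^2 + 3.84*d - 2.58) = -4.332*d^5 + 5.6069*d^4 + 17.5528*d^3 - 16.9136*d^2 - 13.707*d + 8.256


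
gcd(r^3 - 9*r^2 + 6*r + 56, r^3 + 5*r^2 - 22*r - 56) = r^2 - 2*r - 8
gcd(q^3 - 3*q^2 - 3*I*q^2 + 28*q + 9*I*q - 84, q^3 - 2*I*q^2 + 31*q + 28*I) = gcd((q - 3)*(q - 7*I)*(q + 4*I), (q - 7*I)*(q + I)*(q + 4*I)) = q^2 - 3*I*q + 28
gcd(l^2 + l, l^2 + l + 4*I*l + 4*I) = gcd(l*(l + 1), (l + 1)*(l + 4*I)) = l + 1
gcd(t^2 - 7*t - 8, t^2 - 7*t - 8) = t^2 - 7*t - 8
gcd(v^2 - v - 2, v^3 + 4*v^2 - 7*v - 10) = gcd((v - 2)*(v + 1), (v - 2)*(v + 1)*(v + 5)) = v^2 - v - 2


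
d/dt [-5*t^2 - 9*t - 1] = -10*t - 9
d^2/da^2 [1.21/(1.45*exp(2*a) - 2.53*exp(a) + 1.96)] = ((3.0613 - 7.018*exp(a))*(1.45*exp(2*a) - 2.53*exp(a) + 1.96) + 1.21*(2.9*exp(a) - 2.53)*(5.8*exp(a) - 5.06)*exp(a))*exp(a)/(1.45*exp(2*a) - 2.53*exp(a) + 1.96)^3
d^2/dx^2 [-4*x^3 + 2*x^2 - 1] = 4 - 24*x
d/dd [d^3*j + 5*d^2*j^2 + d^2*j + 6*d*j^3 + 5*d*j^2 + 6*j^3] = j*(3*d^2 + 10*d*j + 2*d + 6*j^2 + 5*j)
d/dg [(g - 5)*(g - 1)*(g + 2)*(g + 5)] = 4*g^3 + 3*g^2 - 54*g - 25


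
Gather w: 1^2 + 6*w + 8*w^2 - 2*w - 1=8*w^2 + 4*w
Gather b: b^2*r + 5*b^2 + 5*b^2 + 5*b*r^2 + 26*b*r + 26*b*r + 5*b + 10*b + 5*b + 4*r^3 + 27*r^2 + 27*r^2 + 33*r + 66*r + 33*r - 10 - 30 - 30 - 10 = b^2*(r + 10) + b*(5*r^2 + 52*r + 20) + 4*r^3 + 54*r^2 + 132*r - 80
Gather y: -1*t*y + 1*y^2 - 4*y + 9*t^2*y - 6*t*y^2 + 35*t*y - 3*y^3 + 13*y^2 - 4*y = -3*y^3 + y^2*(14 - 6*t) + y*(9*t^2 + 34*t - 8)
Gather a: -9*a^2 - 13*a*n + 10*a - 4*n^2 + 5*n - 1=-9*a^2 + a*(10 - 13*n) - 4*n^2 + 5*n - 1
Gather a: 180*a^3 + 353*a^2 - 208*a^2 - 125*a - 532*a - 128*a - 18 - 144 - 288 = 180*a^3 + 145*a^2 - 785*a - 450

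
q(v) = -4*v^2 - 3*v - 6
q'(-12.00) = 93.00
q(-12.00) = -546.00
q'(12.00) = -99.00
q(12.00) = -618.00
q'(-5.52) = 41.16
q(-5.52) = -111.32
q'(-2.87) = 19.96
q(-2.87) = -30.34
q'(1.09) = -11.72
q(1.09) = -14.02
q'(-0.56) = 1.48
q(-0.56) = -5.57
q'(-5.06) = 37.48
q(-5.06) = -93.23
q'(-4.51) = 33.08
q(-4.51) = -73.83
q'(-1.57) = 9.56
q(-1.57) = -11.15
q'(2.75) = -25.00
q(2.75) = -44.50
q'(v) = -8*v - 3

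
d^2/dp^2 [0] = 0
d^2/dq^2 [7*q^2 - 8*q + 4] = 14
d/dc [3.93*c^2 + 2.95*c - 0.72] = 7.86*c + 2.95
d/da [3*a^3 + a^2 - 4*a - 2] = 9*a^2 + 2*a - 4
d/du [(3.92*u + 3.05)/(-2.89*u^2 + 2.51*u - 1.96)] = (11.3288*u^2 + 17.629*u - 15.3387)/(8.3521*u^4 - 14.5078*u^3 + 17.6289*u^2 - 9.8392*u + 3.8416)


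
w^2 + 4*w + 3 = (w + 1)*(w + 3)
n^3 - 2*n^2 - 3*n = n*(n - 3)*(n + 1)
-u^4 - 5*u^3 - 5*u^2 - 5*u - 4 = (u + 4)*(u - I)*(-I*u + 1)*(-I*u - I)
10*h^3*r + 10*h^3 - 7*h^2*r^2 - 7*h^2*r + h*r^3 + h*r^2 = (-5*h + r)*(-2*h + r)*(h*r + h)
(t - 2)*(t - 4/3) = t^2 - 10*t/3 + 8/3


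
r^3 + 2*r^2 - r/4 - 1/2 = (r - 1/2)*(r + 1/2)*(r + 2)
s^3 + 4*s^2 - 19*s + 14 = (s - 2)*(s - 1)*(s + 7)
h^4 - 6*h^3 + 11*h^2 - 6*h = h*(h - 3)*(h - 2)*(h - 1)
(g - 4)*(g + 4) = g^2 - 16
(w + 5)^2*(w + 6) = w^3 + 16*w^2 + 85*w + 150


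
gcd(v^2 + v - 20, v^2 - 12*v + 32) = v - 4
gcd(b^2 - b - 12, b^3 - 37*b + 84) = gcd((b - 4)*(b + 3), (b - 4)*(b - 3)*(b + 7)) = b - 4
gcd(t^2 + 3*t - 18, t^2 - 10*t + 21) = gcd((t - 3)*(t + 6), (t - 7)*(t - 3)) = t - 3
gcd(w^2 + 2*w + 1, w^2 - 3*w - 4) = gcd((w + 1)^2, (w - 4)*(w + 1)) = w + 1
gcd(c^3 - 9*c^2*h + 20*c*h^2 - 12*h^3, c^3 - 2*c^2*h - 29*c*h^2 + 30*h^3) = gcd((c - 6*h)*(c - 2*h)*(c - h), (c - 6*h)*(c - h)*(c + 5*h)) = c^2 - 7*c*h + 6*h^2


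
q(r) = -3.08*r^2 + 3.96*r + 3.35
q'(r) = 3.96 - 6.16*r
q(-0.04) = 3.19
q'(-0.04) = 4.21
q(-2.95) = -35.14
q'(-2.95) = 22.13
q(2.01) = -1.13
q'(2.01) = -8.42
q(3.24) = -16.15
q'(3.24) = -16.00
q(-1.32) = -7.24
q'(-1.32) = 12.09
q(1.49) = 2.41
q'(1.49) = -5.22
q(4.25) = -35.45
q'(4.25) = -22.22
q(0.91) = 4.40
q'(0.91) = -1.65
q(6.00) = -83.77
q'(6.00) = -33.00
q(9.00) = -210.49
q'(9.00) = -51.48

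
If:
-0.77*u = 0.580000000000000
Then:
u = -0.75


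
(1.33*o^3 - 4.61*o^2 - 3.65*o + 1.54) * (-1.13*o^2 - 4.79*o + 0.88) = -1.5029*o^5 - 1.1614*o^4 + 27.3768*o^3 + 11.6865*o^2 - 10.5886*o + 1.3552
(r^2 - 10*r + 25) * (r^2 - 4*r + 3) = r^4 - 14*r^3 + 68*r^2 - 130*r + 75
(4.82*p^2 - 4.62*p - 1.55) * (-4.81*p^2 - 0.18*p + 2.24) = -23.1842*p^4 + 21.3546*p^3 + 19.0839*p^2 - 10.0698*p - 3.472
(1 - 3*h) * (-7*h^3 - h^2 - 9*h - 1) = 21*h^4 - 4*h^3 + 26*h^2 - 6*h - 1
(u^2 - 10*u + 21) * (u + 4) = u^3 - 6*u^2 - 19*u + 84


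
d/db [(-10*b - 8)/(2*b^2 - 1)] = 2*(10*b^2 + 16*b + 5)/(4*b^4 - 4*b^2 + 1)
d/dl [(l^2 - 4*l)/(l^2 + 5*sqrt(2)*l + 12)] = (-l*(l - 4)*(2*l + 5*sqrt(2)) + 2*(l - 2)*(l^2 + 5*sqrt(2)*l + 12))/(l^2 + 5*sqrt(2)*l + 12)^2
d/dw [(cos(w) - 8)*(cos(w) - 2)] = 2*(5 - cos(w))*sin(w)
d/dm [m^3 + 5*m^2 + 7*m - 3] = 3*m^2 + 10*m + 7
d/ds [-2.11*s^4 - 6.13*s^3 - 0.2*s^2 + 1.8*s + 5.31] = -8.44*s^3 - 18.39*s^2 - 0.4*s + 1.8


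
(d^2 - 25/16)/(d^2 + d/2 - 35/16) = (4*d + 5)/(4*d + 7)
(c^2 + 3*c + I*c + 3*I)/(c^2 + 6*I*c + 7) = (c^2 + c*(3 + I) + 3*I)/(c^2 + 6*I*c + 7)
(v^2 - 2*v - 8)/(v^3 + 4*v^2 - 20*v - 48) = 1/(v + 6)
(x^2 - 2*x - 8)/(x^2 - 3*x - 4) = (x + 2)/(x + 1)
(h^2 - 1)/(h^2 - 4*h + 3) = (h + 1)/(h - 3)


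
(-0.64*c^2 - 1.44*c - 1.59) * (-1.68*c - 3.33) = 1.0752*c^3 + 4.5504*c^2 + 7.4664*c + 5.2947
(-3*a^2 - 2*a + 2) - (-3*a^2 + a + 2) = -3*a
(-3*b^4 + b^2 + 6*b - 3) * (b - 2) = -3*b^5 + 6*b^4 + b^3 + 4*b^2 - 15*b + 6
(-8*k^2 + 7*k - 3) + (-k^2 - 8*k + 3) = -9*k^2 - k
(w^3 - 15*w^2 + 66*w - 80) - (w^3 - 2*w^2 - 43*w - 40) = -13*w^2 + 109*w - 40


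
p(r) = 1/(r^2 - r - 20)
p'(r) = (1 - 2*r)/(r^2 - r - 20)^2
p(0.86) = -0.05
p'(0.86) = -0.00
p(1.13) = -0.05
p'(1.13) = -0.00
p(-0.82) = -0.05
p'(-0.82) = 0.01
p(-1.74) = -0.07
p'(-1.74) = 0.02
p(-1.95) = -0.07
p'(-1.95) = 0.02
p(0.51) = -0.05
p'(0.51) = -0.00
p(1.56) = -0.05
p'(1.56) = -0.01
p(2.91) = -0.07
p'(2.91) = -0.02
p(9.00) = 0.02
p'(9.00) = -0.00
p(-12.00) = 0.01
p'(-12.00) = 0.00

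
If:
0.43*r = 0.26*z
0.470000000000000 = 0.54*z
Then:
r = 0.53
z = 0.87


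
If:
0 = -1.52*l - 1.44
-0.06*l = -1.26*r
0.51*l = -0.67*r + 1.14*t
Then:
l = -0.95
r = -0.05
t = -0.45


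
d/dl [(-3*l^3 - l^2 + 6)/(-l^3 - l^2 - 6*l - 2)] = 2*(l^4 + 18*l^3 + 21*l^2 + 8*l + 18)/(l^6 + 2*l^5 + 13*l^4 + 16*l^3 + 40*l^2 + 24*l + 4)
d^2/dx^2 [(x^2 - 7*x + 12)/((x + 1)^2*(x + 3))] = 2*(x^4 - 23*x^3 - 9*x^2 + 339*x + 564)/(x^7 + 13*x^6 + 69*x^5 + 193*x^4 + 307*x^3 + 279*x^2 + 135*x + 27)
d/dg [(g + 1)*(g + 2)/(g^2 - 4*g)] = (-7*g^2 - 4*g + 8)/(g^2*(g^2 - 8*g + 16))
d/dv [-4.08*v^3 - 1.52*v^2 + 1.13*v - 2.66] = -12.24*v^2 - 3.04*v + 1.13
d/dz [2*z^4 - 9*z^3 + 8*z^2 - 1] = z*(8*z^2 - 27*z + 16)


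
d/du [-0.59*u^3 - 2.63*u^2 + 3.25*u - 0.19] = -1.77*u^2 - 5.26*u + 3.25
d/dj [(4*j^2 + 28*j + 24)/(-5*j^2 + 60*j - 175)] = 4*(19*j^2 - 58*j - 317)/(5*(j^4 - 24*j^3 + 214*j^2 - 840*j + 1225))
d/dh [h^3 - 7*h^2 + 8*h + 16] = 3*h^2 - 14*h + 8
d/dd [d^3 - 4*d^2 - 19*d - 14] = 3*d^2 - 8*d - 19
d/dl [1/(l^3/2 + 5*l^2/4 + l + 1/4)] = 8*(-3*l^2 - 5*l - 2)/(2*l^3 + 5*l^2 + 4*l + 1)^2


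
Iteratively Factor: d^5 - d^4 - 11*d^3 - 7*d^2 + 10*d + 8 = (d - 1)*(d^4 - 11*d^2 - 18*d - 8) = (d - 4)*(d - 1)*(d^3 + 4*d^2 + 5*d + 2) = (d - 4)*(d - 1)*(d + 1)*(d^2 + 3*d + 2) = (d - 4)*(d - 1)*(d + 1)*(d + 2)*(d + 1)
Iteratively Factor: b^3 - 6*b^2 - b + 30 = (b + 2)*(b^2 - 8*b + 15) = (b - 5)*(b + 2)*(b - 3)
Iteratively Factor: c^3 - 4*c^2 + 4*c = (c - 2)*(c^2 - 2*c) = c*(c - 2)*(c - 2)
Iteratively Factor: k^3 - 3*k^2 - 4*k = (k)*(k^2 - 3*k - 4) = k*(k - 4)*(k + 1)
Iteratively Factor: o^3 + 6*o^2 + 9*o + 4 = (o + 1)*(o^2 + 5*o + 4) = (o + 1)*(o + 4)*(o + 1)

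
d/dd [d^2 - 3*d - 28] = 2*d - 3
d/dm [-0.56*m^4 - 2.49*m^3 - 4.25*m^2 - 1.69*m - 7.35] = -2.24*m^3 - 7.47*m^2 - 8.5*m - 1.69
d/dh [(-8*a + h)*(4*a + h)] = -4*a + 2*h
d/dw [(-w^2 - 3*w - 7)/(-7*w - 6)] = (7*w^2 + 12*w - 31)/(49*w^2 + 84*w + 36)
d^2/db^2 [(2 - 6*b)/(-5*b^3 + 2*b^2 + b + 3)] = 4*(-(3*b - 1)*(-15*b^2 + 4*b + 1)^2 + (-45*b^2 + 12*b - (3*b - 1)*(15*b - 2) + 3)*(-5*b^3 + 2*b^2 + b + 3))/(-5*b^3 + 2*b^2 + b + 3)^3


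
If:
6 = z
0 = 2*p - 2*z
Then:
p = 6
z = 6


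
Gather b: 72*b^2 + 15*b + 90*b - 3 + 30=72*b^2 + 105*b + 27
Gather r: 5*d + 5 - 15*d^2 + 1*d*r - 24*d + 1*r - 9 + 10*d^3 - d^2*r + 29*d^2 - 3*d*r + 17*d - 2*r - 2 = 10*d^3 + 14*d^2 - 2*d + r*(-d^2 - 2*d - 1) - 6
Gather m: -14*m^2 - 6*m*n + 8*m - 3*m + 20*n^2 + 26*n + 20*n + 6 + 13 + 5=-14*m^2 + m*(5 - 6*n) + 20*n^2 + 46*n + 24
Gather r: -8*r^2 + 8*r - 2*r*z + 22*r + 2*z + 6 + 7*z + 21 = -8*r^2 + r*(30 - 2*z) + 9*z + 27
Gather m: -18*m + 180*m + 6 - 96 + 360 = 162*m + 270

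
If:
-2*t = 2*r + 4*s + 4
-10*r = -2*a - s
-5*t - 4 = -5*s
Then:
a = -31*t/2 - 92/5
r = -3*t - 18/5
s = t + 4/5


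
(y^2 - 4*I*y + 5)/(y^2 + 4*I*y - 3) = (y - 5*I)/(y + 3*I)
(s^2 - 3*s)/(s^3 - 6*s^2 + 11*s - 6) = s/(s^2 - 3*s + 2)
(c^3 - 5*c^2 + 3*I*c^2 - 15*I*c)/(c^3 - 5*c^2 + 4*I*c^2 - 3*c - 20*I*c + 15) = c/(c + I)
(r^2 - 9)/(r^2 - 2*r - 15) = (r - 3)/(r - 5)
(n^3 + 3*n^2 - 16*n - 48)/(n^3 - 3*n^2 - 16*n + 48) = (n + 3)/(n - 3)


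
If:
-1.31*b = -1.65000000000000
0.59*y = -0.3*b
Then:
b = 1.26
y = -0.64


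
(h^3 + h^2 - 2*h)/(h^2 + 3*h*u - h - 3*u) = h*(h + 2)/(h + 3*u)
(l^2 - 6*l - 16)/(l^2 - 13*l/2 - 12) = 2*(l + 2)/(2*l + 3)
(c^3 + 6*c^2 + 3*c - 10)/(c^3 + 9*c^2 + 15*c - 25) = (c + 2)/(c + 5)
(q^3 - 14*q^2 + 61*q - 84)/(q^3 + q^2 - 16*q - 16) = (q^2 - 10*q + 21)/(q^2 + 5*q + 4)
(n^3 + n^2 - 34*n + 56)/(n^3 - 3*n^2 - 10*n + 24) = (n + 7)/(n + 3)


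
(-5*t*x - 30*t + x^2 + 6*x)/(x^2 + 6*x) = (-5*t + x)/x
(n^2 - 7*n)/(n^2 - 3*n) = (n - 7)/(n - 3)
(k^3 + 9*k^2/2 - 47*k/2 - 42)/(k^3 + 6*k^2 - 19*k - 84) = (k + 3/2)/(k + 3)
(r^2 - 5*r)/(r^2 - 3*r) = (r - 5)/(r - 3)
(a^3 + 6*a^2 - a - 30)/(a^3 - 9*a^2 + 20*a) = (a^3 + 6*a^2 - a - 30)/(a*(a^2 - 9*a + 20))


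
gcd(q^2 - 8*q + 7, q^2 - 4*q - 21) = q - 7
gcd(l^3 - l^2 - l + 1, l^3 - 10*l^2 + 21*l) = 1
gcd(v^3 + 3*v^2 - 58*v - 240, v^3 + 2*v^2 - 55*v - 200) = v^2 - 3*v - 40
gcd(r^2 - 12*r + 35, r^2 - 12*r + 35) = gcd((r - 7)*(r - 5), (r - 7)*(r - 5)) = r^2 - 12*r + 35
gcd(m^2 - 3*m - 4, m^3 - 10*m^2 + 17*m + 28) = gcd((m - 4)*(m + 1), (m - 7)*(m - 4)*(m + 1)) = m^2 - 3*m - 4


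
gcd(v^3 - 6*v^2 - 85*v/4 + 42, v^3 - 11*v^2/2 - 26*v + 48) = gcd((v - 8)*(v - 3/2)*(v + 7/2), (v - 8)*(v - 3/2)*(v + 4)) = v^2 - 19*v/2 + 12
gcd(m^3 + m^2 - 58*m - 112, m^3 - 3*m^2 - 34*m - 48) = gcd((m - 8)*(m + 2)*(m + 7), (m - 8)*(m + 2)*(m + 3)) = m^2 - 6*m - 16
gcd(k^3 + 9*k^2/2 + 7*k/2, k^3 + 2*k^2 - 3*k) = k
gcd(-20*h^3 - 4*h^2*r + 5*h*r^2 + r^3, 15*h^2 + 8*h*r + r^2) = 5*h + r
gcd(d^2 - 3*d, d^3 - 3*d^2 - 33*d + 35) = 1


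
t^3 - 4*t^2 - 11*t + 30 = (t - 5)*(t - 2)*(t + 3)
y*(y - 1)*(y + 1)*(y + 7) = y^4 + 7*y^3 - y^2 - 7*y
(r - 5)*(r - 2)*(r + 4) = r^3 - 3*r^2 - 18*r + 40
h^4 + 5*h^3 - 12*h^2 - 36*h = h*(h - 3)*(h + 2)*(h + 6)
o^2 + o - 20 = (o - 4)*(o + 5)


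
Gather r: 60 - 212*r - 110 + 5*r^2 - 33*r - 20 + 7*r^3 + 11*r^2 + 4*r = 7*r^3 + 16*r^2 - 241*r - 70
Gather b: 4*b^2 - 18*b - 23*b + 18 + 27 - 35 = 4*b^2 - 41*b + 10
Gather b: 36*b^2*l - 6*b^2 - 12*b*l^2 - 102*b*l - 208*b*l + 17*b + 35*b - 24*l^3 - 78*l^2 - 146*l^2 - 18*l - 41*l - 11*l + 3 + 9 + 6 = b^2*(36*l - 6) + b*(-12*l^2 - 310*l + 52) - 24*l^3 - 224*l^2 - 70*l + 18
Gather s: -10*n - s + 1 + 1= -10*n - s + 2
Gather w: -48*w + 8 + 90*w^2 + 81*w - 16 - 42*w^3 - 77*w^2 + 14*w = -42*w^3 + 13*w^2 + 47*w - 8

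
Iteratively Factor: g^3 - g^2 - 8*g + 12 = (g - 2)*(g^2 + g - 6) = (g - 2)^2*(g + 3)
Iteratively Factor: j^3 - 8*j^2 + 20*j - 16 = (j - 4)*(j^2 - 4*j + 4) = (j - 4)*(j - 2)*(j - 2)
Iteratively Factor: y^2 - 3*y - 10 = (y - 5)*(y + 2)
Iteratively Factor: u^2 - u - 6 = (u + 2)*(u - 3)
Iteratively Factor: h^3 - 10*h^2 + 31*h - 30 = (h - 5)*(h^2 - 5*h + 6) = (h - 5)*(h - 3)*(h - 2)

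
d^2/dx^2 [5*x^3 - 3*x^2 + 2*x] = 30*x - 6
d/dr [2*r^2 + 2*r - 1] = 4*r + 2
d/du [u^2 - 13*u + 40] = 2*u - 13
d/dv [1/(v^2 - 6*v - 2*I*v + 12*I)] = 2*(-v + 3 + I)/(v^2 - 6*v - 2*I*v + 12*I)^2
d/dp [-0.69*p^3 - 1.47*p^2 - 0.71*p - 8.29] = -2.07*p^2 - 2.94*p - 0.71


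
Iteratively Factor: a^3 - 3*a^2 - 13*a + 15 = (a - 1)*(a^2 - 2*a - 15) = (a - 1)*(a + 3)*(a - 5)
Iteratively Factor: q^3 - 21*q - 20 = (q + 1)*(q^2 - q - 20) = (q + 1)*(q + 4)*(q - 5)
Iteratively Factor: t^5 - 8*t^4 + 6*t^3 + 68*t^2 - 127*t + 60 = (t + 3)*(t^4 - 11*t^3 + 39*t^2 - 49*t + 20) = (t - 1)*(t + 3)*(t^3 - 10*t^2 + 29*t - 20) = (t - 1)^2*(t + 3)*(t^2 - 9*t + 20) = (t - 4)*(t - 1)^2*(t + 3)*(t - 5)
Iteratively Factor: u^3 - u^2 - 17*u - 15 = (u + 3)*(u^2 - 4*u - 5) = (u - 5)*(u + 3)*(u + 1)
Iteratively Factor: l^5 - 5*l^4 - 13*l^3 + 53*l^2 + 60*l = (l + 3)*(l^4 - 8*l^3 + 11*l^2 + 20*l) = (l - 5)*(l + 3)*(l^3 - 3*l^2 - 4*l) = (l - 5)*(l - 4)*(l + 3)*(l^2 + l) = l*(l - 5)*(l - 4)*(l + 3)*(l + 1)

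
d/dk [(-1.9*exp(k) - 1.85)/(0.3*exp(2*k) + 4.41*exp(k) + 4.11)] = (0.57*exp(2*k) + 1.11*exp(k) + 0.3495)*exp(k)/(0.09*exp(4*k) + 2.646*exp(3*k) + 21.9141*exp(2*k) + 36.2502*exp(k) + 16.8921)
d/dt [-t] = -1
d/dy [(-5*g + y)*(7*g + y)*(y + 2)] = -35*g^2 + 4*g*y + 4*g + 3*y^2 + 4*y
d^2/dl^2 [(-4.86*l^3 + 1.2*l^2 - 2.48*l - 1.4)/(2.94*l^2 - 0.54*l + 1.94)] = (5.6843418860808e-14*l^4 + 13.542624*l^3 - 83.124144*l^2 - 11.541168*l + 18.990144)/(25.412184*l^6 - 14.002632*l^5 + 52.877664*l^4 - 18.637128*l^3 + 34.892064*l^2 - 6.097032*l + 7.301384)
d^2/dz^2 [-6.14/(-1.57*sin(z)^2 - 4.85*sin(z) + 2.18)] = (-60.537944*sin(z)^4 - 140.25909*sin(z)^3 - 137.68029*sin(z)^2 + 215.59996*sin(z) + 330.885828)/(1.57*sin(z)^2 + 4.85*sin(z) - 2.18)^3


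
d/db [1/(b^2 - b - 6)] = (1 - 2*b)/(-b^2 + b + 6)^2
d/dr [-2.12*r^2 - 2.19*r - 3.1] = -4.24*r - 2.19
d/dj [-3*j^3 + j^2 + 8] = j*(2 - 9*j)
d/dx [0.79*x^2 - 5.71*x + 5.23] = 1.58*x - 5.71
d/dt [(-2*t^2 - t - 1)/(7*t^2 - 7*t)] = (3*t^2 + 2*t - 1)/(7*t^2*(t^2 - 2*t + 1))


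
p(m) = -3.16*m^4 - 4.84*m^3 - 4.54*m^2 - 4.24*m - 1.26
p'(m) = -12.64*m^3 - 14.52*m^2 - 9.08*m - 4.24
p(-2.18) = -34.82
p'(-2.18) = 77.50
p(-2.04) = -25.14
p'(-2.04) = 61.17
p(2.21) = -160.43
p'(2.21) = -231.66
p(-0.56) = 0.23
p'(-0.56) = -1.49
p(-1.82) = -14.07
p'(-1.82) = 40.39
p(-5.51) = -2218.76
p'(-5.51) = 1719.43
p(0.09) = -1.68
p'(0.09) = -5.18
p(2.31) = -184.92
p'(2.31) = -258.50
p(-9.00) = -17535.24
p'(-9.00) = 8115.92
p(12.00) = -74595.18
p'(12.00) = -24046.00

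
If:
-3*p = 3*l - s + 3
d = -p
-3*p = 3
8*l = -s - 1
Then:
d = 1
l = -1/11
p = -1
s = -3/11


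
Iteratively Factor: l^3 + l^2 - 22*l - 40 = (l + 4)*(l^2 - 3*l - 10) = (l + 2)*(l + 4)*(l - 5)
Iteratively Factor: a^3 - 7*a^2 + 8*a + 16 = (a + 1)*(a^2 - 8*a + 16) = (a - 4)*(a + 1)*(a - 4)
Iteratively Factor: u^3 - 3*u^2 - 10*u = (u)*(u^2 - 3*u - 10) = u*(u - 5)*(u + 2)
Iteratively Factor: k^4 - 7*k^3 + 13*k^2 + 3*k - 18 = (k - 3)*(k^3 - 4*k^2 + k + 6) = (k - 3)*(k - 2)*(k^2 - 2*k - 3) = (k - 3)*(k - 2)*(k + 1)*(k - 3)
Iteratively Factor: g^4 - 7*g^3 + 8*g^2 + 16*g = (g - 4)*(g^3 - 3*g^2 - 4*g) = (g - 4)^2*(g^2 + g) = (g - 4)^2*(g + 1)*(g)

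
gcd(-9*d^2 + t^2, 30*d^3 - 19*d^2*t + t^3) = -3*d + t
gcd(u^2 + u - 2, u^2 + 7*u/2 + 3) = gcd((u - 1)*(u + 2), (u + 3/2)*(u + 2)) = u + 2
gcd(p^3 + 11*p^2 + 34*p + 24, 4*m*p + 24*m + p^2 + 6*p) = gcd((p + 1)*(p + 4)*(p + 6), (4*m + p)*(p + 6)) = p + 6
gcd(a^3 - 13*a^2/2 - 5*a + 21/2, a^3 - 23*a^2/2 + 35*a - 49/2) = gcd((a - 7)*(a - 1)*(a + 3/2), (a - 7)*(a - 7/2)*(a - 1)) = a^2 - 8*a + 7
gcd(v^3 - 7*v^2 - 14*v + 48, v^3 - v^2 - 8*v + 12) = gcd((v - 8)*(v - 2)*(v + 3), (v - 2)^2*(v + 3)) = v^2 + v - 6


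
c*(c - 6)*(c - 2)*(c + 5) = c^4 - 3*c^3 - 28*c^2 + 60*c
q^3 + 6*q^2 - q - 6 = (q - 1)*(q + 1)*(q + 6)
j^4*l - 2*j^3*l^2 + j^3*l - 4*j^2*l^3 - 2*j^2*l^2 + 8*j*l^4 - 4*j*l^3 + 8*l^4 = (j - 2*l)^2*(j + 2*l)*(j*l + l)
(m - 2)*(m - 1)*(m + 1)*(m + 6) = m^4 + 4*m^3 - 13*m^2 - 4*m + 12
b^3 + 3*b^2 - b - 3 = (b - 1)*(b + 1)*(b + 3)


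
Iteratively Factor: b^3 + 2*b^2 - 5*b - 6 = (b + 1)*(b^2 + b - 6) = (b - 2)*(b + 1)*(b + 3)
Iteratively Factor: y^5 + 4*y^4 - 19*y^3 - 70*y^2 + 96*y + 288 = (y - 3)*(y^4 + 7*y^3 + 2*y^2 - 64*y - 96) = (y - 3)*(y + 4)*(y^3 + 3*y^2 - 10*y - 24) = (y - 3)*(y + 2)*(y + 4)*(y^2 + y - 12) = (y - 3)^2*(y + 2)*(y + 4)*(y + 4)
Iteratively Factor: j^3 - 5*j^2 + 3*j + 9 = (j - 3)*(j^2 - 2*j - 3) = (j - 3)^2*(j + 1)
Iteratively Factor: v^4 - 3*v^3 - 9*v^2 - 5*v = (v - 5)*(v^3 + 2*v^2 + v) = (v - 5)*(v + 1)*(v^2 + v) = (v - 5)*(v + 1)^2*(v)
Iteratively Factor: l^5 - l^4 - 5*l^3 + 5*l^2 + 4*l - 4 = (l - 1)*(l^4 - 5*l^2 + 4) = (l - 2)*(l - 1)*(l^3 + 2*l^2 - l - 2) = (l - 2)*(l - 1)^2*(l^2 + 3*l + 2) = (l - 2)*(l - 1)^2*(l + 2)*(l + 1)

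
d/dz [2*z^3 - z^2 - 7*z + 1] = 6*z^2 - 2*z - 7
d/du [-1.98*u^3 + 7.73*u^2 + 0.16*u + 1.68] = -5.94*u^2 + 15.46*u + 0.16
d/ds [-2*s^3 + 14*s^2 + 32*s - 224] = -6*s^2 + 28*s + 32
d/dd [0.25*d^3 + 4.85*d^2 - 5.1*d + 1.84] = 0.75*d^2 + 9.7*d - 5.1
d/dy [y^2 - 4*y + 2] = 2*y - 4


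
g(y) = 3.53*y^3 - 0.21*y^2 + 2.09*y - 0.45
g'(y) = 10.59*y^2 - 0.42*y + 2.09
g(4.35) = 295.23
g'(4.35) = 200.65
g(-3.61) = -176.80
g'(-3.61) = 141.62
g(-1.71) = -22.29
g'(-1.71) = 33.77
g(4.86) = 409.96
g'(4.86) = 250.18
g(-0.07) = -0.60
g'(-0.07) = 2.17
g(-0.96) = -5.77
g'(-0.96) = 12.25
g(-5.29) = -539.95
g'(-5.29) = 300.66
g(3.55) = 162.25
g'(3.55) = 134.06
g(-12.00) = -6155.61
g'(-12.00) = 1532.09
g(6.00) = 767.01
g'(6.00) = 380.81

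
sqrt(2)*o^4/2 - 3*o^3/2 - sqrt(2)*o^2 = o^2*(o - 2*sqrt(2))*(sqrt(2)*o/2 + 1/2)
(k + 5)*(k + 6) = k^2 + 11*k + 30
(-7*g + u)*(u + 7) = -7*g*u - 49*g + u^2 + 7*u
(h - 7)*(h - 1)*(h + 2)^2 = h^4 - 4*h^3 - 21*h^2 - 4*h + 28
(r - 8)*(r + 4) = r^2 - 4*r - 32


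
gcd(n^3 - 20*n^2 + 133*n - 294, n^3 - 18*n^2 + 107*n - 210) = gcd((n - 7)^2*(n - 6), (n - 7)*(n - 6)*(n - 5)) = n^2 - 13*n + 42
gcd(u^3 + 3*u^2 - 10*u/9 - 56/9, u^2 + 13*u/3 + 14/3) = u^2 + 13*u/3 + 14/3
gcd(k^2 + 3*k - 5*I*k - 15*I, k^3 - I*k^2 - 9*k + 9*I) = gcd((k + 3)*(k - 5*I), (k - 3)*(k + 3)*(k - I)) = k + 3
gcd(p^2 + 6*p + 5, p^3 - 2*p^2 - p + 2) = p + 1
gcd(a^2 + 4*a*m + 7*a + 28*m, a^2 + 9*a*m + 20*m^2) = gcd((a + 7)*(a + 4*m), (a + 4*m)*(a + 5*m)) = a + 4*m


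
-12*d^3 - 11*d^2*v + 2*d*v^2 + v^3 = (-3*d + v)*(d + v)*(4*d + v)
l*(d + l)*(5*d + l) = 5*d^2*l + 6*d*l^2 + l^3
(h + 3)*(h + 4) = h^2 + 7*h + 12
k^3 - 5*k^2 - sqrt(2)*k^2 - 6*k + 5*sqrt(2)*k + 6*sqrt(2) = (k - 6)*(k + 1)*(k - sqrt(2))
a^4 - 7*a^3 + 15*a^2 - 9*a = a*(a - 3)^2*(a - 1)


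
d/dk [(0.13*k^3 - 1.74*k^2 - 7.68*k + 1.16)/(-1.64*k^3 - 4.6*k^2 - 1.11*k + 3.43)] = (1.11022302462516e-16*k^5 - 3.4516*k^4 - 25.479*k^3 - 26.3517*k^2 - 1.2644*k - 25.0548)/(2.6896*k^6 + 15.088*k^5 + 24.8008*k^4 - 1.0384*k^3 - 30.3239*k^2 - 7.6146*k + 11.7649)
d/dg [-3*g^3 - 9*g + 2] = -9*g^2 - 9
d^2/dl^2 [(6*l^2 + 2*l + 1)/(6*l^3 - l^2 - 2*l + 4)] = 2*(216*l^6 + 216*l^5 + 396*l^4 - 1042*l^3 - 249*l^2 - 42*l + 120)/(216*l^9 - 108*l^8 - 198*l^7 + 503*l^6 - 78*l^5 - 288*l^4 + 328*l^3 - 96*l + 64)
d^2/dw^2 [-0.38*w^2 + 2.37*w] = -0.760000000000000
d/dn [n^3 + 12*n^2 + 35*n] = 3*n^2 + 24*n + 35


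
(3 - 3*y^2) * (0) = 0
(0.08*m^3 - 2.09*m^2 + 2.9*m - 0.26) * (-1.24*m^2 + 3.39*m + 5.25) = -0.0992*m^5 + 2.8628*m^4 - 10.2611*m^3 - 0.819100000000001*m^2 + 14.3436*m - 1.365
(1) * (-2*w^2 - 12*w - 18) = -2*w^2 - 12*w - 18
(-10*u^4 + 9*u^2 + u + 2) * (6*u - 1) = -60*u^5 + 10*u^4 + 54*u^3 - 3*u^2 + 11*u - 2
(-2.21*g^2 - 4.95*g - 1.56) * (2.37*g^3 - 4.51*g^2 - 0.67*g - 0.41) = -5.2377*g^5 - 1.7644*g^4 + 20.108*g^3 + 11.2582*g^2 + 3.0747*g + 0.6396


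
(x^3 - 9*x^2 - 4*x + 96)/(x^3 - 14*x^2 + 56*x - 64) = (x + 3)/(x - 2)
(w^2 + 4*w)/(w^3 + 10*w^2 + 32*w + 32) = w/(w^2 + 6*w + 8)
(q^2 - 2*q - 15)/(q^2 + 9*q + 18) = (q - 5)/(q + 6)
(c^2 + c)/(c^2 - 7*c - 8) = c/(c - 8)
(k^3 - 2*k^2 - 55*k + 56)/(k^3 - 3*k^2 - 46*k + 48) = (k + 7)/(k + 6)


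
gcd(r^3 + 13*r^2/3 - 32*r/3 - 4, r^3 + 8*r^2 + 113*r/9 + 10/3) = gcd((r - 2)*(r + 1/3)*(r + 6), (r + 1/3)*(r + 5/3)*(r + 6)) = r^2 + 19*r/3 + 2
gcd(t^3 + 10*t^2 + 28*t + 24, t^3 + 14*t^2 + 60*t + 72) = t^2 + 8*t + 12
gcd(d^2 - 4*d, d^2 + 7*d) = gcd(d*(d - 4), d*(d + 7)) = d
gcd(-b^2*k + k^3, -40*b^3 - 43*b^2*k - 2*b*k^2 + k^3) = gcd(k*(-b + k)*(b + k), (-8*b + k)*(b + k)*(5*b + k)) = b + k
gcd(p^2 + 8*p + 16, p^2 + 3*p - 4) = p + 4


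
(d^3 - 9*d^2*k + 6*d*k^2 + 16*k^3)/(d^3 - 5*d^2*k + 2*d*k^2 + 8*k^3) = (d - 8*k)/(d - 4*k)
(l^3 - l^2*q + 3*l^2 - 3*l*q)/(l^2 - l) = (l^2 - l*q + 3*l - 3*q)/(l - 1)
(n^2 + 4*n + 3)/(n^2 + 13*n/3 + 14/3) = 3*(n^2 + 4*n + 3)/(3*n^2 + 13*n + 14)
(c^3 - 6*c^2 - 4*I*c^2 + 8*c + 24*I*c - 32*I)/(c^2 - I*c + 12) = (c^2 - 6*c + 8)/(c + 3*I)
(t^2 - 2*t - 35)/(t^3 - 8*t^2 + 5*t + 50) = (t^2 - 2*t - 35)/(t^3 - 8*t^2 + 5*t + 50)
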